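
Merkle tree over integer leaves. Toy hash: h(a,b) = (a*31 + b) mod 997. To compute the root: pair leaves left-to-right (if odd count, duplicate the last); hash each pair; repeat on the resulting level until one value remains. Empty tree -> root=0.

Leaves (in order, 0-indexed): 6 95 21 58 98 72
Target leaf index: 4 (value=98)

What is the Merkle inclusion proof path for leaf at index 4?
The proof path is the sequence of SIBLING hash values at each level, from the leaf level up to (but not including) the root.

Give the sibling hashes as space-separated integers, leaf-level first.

L0 (leaves): [6, 95, 21, 58, 98, 72], target index=4
L1: h(6,95)=(6*31+95)%997=281 [pair 0] h(21,58)=(21*31+58)%997=709 [pair 1] h(98,72)=(98*31+72)%997=119 [pair 2] -> [281, 709, 119]
  Sibling for proof at L0: 72
L2: h(281,709)=(281*31+709)%997=447 [pair 0] h(119,119)=(119*31+119)%997=817 [pair 1] -> [447, 817]
  Sibling for proof at L1: 119
L3: h(447,817)=(447*31+817)%997=716 [pair 0] -> [716]
  Sibling for proof at L2: 447
Root: 716
Proof path (sibling hashes from leaf to root): [72, 119, 447]

Answer: 72 119 447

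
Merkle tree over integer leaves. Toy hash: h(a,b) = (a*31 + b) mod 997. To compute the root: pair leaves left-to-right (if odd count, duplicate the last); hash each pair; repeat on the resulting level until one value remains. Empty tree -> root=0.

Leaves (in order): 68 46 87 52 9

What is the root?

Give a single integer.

Answer: 939

Derivation:
L0: [68, 46, 87, 52, 9]
L1: h(68,46)=(68*31+46)%997=160 h(87,52)=(87*31+52)%997=755 h(9,9)=(9*31+9)%997=288 -> [160, 755, 288]
L2: h(160,755)=(160*31+755)%997=730 h(288,288)=(288*31+288)%997=243 -> [730, 243]
L3: h(730,243)=(730*31+243)%997=939 -> [939]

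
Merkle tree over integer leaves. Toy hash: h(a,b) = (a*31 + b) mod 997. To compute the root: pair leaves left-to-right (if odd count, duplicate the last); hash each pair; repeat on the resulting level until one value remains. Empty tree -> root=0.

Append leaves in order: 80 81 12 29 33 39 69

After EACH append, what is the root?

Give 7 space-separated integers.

After append 80 (leaves=[80]):
  L0: [80]
  root=80
After append 81 (leaves=[80, 81]):
  L0: [80, 81]
  L1: h(80,81)=(80*31+81)%997=567 -> [567]
  root=567
After append 12 (leaves=[80, 81, 12]):
  L0: [80, 81, 12]
  L1: h(80,81)=(80*31+81)%997=567 h(12,12)=(12*31+12)%997=384 -> [567, 384]
  L2: h(567,384)=(567*31+384)%997=15 -> [15]
  root=15
After append 29 (leaves=[80, 81, 12, 29]):
  L0: [80, 81, 12, 29]
  L1: h(80,81)=(80*31+81)%997=567 h(12,29)=(12*31+29)%997=401 -> [567, 401]
  L2: h(567,401)=(567*31+401)%997=32 -> [32]
  root=32
After append 33 (leaves=[80, 81, 12, 29, 33]):
  L0: [80, 81, 12, 29, 33]
  L1: h(80,81)=(80*31+81)%997=567 h(12,29)=(12*31+29)%997=401 h(33,33)=(33*31+33)%997=59 -> [567, 401, 59]
  L2: h(567,401)=(567*31+401)%997=32 h(59,59)=(59*31+59)%997=891 -> [32, 891]
  L3: h(32,891)=(32*31+891)%997=886 -> [886]
  root=886
After append 39 (leaves=[80, 81, 12, 29, 33, 39]):
  L0: [80, 81, 12, 29, 33, 39]
  L1: h(80,81)=(80*31+81)%997=567 h(12,29)=(12*31+29)%997=401 h(33,39)=(33*31+39)%997=65 -> [567, 401, 65]
  L2: h(567,401)=(567*31+401)%997=32 h(65,65)=(65*31+65)%997=86 -> [32, 86]
  L3: h(32,86)=(32*31+86)%997=81 -> [81]
  root=81
After append 69 (leaves=[80, 81, 12, 29, 33, 39, 69]):
  L0: [80, 81, 12, 29, 33, 39, 69]
  L1: h(80,81)=(80*31+81)%997=567 h(12,29)=(12*31+29)%997=401 h(33,39)=(33*31+39)%997=65 h(69,69)=(69*31+69)%997=214 -> [567, 401, 65, 214]
  L2: h(567,401)=(567*31+401)%997=32 h(65,214)=(65*31+214)%997=235 -> [32, 235]
  L3: h(32,235)=(32*31+235)%997=230 -> [230]
  root=230

Answer: 80 567 15 32 886 81 230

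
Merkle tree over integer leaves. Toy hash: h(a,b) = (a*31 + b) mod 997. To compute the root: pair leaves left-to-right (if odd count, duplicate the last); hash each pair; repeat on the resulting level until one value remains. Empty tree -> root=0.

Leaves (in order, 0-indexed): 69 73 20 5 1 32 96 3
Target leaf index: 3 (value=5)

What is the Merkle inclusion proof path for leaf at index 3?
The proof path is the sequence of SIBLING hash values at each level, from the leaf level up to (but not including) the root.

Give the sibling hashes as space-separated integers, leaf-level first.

L0 (leaves): [69, 73, 20, 5, 1, 32, 96, 3], target index=3
L1: h(69,73)=(69*31+73)%997=218 [pair 0] h(20,5)=(20*31+5)%997=625 [pair 1] h(1,32)=(1*31+32)%997=63 [pair 2] h(96,3)=(96*31+3)%997=985 [pair 3] -> [218, 625, 63, 985]
  Sibling for proof at L0: 20
L2: h(218,625)=(218*31+625)%997=404 [pair 0] h(63,985)=(63*31+985)%997=944 [pair 1] -> [404, 944]
  Sibling for proof at L1: 218
L3: h(404,944)=(404*31+944)%997=507 [pair 0] -> [507]
  Sibling for proof at L2: 944
Root: 507
Proof path (sibling hashes from leaf to root): [20, 218, 944]

Answer: 20 218 944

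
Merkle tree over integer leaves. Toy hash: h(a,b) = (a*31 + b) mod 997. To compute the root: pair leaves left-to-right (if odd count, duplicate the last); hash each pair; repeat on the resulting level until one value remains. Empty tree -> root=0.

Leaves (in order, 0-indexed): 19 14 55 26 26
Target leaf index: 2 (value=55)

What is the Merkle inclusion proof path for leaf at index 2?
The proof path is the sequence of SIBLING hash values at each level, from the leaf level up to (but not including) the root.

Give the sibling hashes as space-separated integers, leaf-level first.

Answer: 26 603 702

Derivation:
L0 (leaves): [19, 14, 55, 26, 26], target index=2
L1: h(19,14)=(19*31+14)%997=603 [pair 0] h(55,26)=(55*31+26)%997=734 [pair 1] h(26,26)=(26*31+26)%997=832 [pair 2] -> [603, 734, 832]
  Sibling for proof at L0: 26
L2: h(603,734)=(603*31+734)%997=484 [pair 0] h(832,832)=(832*31+832)%997=702 [pair 1] -> [484, 702]
  Sibling for proof at L1: 603
L3: h(484,702)=(484*31+702)%997=751 [pair 0] -> [751]
  Sibling for proof at L2: 702
Root: 751
Proof path (sibling hashes from leaf to root): [26, 603, 702]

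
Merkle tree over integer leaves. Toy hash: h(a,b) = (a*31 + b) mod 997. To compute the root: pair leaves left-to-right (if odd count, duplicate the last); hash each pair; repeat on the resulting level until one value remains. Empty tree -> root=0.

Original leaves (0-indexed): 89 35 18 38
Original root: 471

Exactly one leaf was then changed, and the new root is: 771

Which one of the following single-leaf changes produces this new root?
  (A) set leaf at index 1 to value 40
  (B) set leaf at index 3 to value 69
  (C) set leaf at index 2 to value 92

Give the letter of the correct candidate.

Answer: C

Derivation:
Original leaves: [89, 35, 18, 38]
Target new root: 771
Try each candidate change and compute the resulting root:
Candidate A: set leaf[1] = 40 -> leaves = [89, 40, 18, 38]
  L0: [89, 40, 18, 38]
  L1: h(89,40)=(89*31+40)%997=805 h(18,38)=(18*31+38)%997=596 -> [805, 596]
  L2: h(805,596)=(805*31+596)%997=626 -> [626]
  root = 626 != target 771
Candidate B: set leaf[3] = 69 -> leaves = [89, 35, 18, 69]
  L0: [89, 35, 18, 69]
  L1: h(89,35)=(89*31+35)%997=800 h(18,69)=(18*31+69)%997=627 -> [800, 627]
  L2: h(800,627)=(800*31+627)%997=502 -> [502]
  root = 502 != target 771
Candidate C: set leaf[2] = 92 -> leaves = [89, 35, 92, 38]
  L0: [89, 35, 92, 38]
  L1: h(89,35)=(89*31+35)%997=800 h(92,38)=(92*31+38)%997=896 -> [800, 896]
  L2: h(800,896)=(800*31+896)%997=771 -> [771]
  root = 771 == target 771  ** MATCH **
Candidate C produces the target root.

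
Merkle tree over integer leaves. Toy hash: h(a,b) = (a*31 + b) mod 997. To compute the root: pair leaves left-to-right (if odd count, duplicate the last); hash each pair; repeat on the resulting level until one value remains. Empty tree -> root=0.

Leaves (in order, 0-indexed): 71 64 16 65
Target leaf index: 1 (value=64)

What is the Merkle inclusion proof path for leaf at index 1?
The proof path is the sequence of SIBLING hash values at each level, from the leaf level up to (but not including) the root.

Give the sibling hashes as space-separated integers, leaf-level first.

Answer: 71 561

Derivation:
L0 (leaves): [71, 64, 16, 65], target index=1
L1: h(71,64)=(71*31+64)%997=271 [pair 0] h(16,65)=(16*31+65)%997=561 [pair 1] -> [271, 561]
  Sibling for proof at L0: 71
L2: h(271,561)=(271*31+561)%997=986 [pair 0] -> [986]
  Sibling for proof at L1: 561
Root: 986
Proof path (sibling hashes from leaf to root): [71, 561]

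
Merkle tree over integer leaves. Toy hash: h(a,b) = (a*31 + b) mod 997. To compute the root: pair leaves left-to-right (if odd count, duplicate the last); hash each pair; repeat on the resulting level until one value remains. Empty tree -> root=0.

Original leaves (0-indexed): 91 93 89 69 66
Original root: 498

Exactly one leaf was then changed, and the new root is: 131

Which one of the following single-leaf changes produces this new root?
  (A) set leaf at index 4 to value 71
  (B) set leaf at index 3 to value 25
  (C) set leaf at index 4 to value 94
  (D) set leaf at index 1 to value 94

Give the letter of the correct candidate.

Answer: B

Derivation:
Original leaves: [91, 93, 89, 69, 66]
Target new root: 131
Try each candidate change and compute the resulting root:
Candidate A: set leaf[4] = 71 -> leaves = [91, 93, 89, 69, 71]
  L0: [91, 93, 89, 69, 71]
  L1: h(91,93)=(91*31+93)%997=920 h(89,69)=(89*31+69)%997=834 h(71,71)=(71*31+71)%997=278 -> [920, 834, 278]
  L2: h(920,834)=(920*31+834)%997=441 h(278,278)=(278*31+278)%997=920 -> [441, 920]
  L3: h(441,920)=(441*31+920)%997=633 -> [633]
  root = 633 != target 131
Candidate B: set leaf[3] = 25 -> leaves = [91, 93, 89, 25, 66]
  L0: [91, 93, 89, 25, 66]
  L1: h(91,93)=(91*31+93)%997=920 h(89,25)=(89*31+25)%997=790 h(66,66)=(66*31+66)%997=118 -> [920, 790, 118]
  L2: h(920,790)=(920*31+790)%997=397 h(118,118)=(118*31+118)%997=785 -> [397, 785]
  L3: h(397,785)=(397*31+785)%997=131 -> [131]
  root = 131 == target 131  ** MATCH **
Candidate C: set leaf[4] = 94 -> leaves = [91, 93, 89, 69, 94]
  L0: [91, 93, 89, 69, 94]
  L1: h(91,93)=(91*31+93)%997=920 h(89,69)=(89*31+69)%997=834 h(94,94)=(94*31+94)%997=17 -> [920, 834, 17]
  L2: h(920,834)=(920*31+834)%997=441 h(17,17)=(17*31+17)%997=544 -> [441, 544]
  L3: h(441,544)=(441*31+544)%997=257 -> [257]
  root = 257 != target 131
Candidate D: set leaf[1] = 94 -> leaves = [91, 94, 89, 69, 66]
  L0: [91, 94, 89, 69, 66]
  L1: h(91,94)=(91*31+94)%997=921 h(89,69)=(89*31+69)%997=834 h(66,66)=(66*31+66)%997=118 -> [921, 834, 118]
  L2: h(921,834)=(921*31+834)%997=472 h(118,118)=(118*31+118)%997=785 -> [472, 785]
  L3: h(472,785)=(472*31+785)%997=462 -> [462]
  root = 462 != target 131
Candidate B produces the target root.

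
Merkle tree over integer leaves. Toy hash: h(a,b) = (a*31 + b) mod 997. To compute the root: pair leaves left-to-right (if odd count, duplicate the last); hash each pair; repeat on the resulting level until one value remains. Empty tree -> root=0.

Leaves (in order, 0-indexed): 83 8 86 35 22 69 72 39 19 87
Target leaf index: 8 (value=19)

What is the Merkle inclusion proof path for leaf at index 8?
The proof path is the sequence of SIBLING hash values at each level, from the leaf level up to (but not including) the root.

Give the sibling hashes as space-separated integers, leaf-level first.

Answer: 87 676 695 415

Derivation:
L0 (leaves): [83, 8, 86, 35, 22, 69, 72, 39, 19, 87], target index=8
L1: h(83,8)=(83*31+8)%997=587 [pair 0] h(86,35)=(86*31+35)%997=707 [pair 1] h(22,69)=(22*31+69)%997=751 [pair 2] h(72,39)=(72*31+39)%997=277 [pair 3] h(19,87)=(19*31+87)%997=676 [pair 4] -> [587, 707, 751, 277, 676]
  Sibling for proof at L0: 87
L2: h(587,707)=(587*31+707)%997=958 [pair 0] h(751,277)=(751*31+277)%997=627 [pair 1] h(676,676)=(676*31+676)%997=695 [pair 2] -> [958, 627, 695]
  Sibling for proof at L1: 676
L3: h(958,627)=(958*31+627)%997=415 [pair 0] h(695,695)=(695*31+695)%997=306 [pair 1] -> [415, 306]
  Sibling for proof at L2: 695
L4: h(415,306)=(415*31+306)%997=210 [pair 0] -> [210]
  Sibling for proof at L3: 415
Root: 210
Proof path (sibling hashes from leaf to root): [87, 676, 695, 415]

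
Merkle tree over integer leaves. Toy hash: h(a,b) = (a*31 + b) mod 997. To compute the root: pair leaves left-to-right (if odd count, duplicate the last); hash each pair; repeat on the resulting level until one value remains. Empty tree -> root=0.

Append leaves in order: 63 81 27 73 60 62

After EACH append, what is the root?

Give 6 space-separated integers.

After append 63 (leaves=[63]):
  L0: [63]
  root=63
After append 81 (leaves=[63, 81]):
  L0: [63, 81]
  L1: h(63,81)=(63*31+81)%997=40 -> [40]
  root=40
After append 27 (leaves=[63, 81, 27]):
  L0: [63, 81, 27]
  L1: h(63,81)=(63*31+81)%997=40 h(27,27)=(27*31+27)%997=864 -> [40, 864]
  L2: h(40,864)=(40*31+864)%997=110 -> [110]
  root=110
After append 73 (leaves=[63, 81, 27, 73]):
  L0: [63, 81, 27, 73]
  L1: h(63,81)=(63*31+81)%997=40 h(27,73)=(27*31+73)%997=910 -> [40, 910]
  L2: h(40,910)=(40*31+910)%997=156 -> [156]
  root=156
After append 60 (leaves=[63, 81, 27, 73, 60]):
  L0: [63, 81, 27, 73, 60]
  L1: h(63,81)=(63*31+81)%997=40 h(27,73)=(27*31+73)%997=910 h(60,60)=(60*31+60)%997=923 -> [40, 910, 923]
  L2: h(40,910)=(40*31+910)%997=156 h(923,923)=(923*31+923)%997=623 -> [156, 623]
  L3: h(156,623)=(156*31+623)%997=474 -> [474]
  root=474
After append 62 (leaves=[63, 81, 27, 73, 60, 62]):
  L0: [63, 81, 27, 73, 60, 62]
  L1: h(63,81)=(63*31+81)%997=40 h(27,73)=(27*31+73)%997=910 h(60,62)=(60*31+62)%997=925 -> [40, 910, 925]
  L2: h(40,910)=(40*31+910)%997=156 h(925,925)=(925*31+925)%997=687 -> [156, 687]
  L3: h(156,687)=(156*31+687)%997=538 -> [538]
  root=538

Answer: 63 40 110 156 474 538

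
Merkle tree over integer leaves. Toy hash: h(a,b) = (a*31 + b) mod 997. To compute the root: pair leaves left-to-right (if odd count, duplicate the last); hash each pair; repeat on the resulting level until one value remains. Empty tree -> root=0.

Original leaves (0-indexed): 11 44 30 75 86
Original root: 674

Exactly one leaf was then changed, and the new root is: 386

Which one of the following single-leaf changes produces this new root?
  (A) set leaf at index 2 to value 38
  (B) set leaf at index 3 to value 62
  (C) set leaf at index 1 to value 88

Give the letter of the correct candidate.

Answer: A

Derivation:
Original leaves: [11, 44, 30, 75, 86]
Target new root: 386
Try each candidate change and compute the resulting root:
Candidate A: set leaf[2] = 38 -> leaves = [11, 44, 38, 75, 86]
  L0: [11, 44, 38, 75, 86]
  L1: h(11,44)=(11*31+44)%997=385 h(38,75)=(38*31+75)%997=256 h(86,86)=(86*31+86)%997=758 -> [385, 256, 758]
  L2: h(385,256)=(385*31+256)%997=227 h(758,758)=(758*31+758)%997=328 -> [227, 328]
  L3: h(227,328)=(227*31+328)%997=386 -> [386]
  root = 386 == target 386  ** MATCH **
Candidate B: set leaf[3] = 62 -> leaves = [11, 44, 30, 62, 86]
  L0: [11, 44, 30, 62, 86]
  L1: h(11,44)=(11*31+44)%997=385 h(30,62)=(30*31+62)%997=992 h(86,86)=(86*31+86)%997=758 -> [385, 992, 758]
  L2: h(385,992)=(385*31+992)%997=963 h(758,758)=(758*31+758)%997=328 -> [963, 328]
  L3: h(963,328)=(963*31+328)%997=271 -> [271]
  root = 271 != target 386
Candidate C: set leaf[1] = 88 -> leaves = [11, 88, 30, 75, 86]
  L0: [11, 88, 30, 75, 86]
  L1: h(11,88)=(11*31+88)%997=429 h(30,75)=(30*31+75)%997=8 h(86,86)=(86*31+86)%997=758 -> [429, 8, 758]
  L2: h(429,8)=(429*31+8)%997=346 h(758,758)=(758*31+758)%997=328 -> [346, 328]
  L3: h(346,328)=(346*31+328)%997=87 -> [87]
  root = 87 != target 386
Candidate A produces the target root.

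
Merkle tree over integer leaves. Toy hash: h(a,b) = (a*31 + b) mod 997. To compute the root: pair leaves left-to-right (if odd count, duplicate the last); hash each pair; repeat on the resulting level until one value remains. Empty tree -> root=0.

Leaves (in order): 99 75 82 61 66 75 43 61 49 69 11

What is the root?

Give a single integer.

L0: [99, 75, 82, 61, 66, 75, 43, 61, 49, 69, 11]
L1: h(99,75)=(99*31+75)%997=153 h(82,61)=(82*31+61)%997=609 h(66,75)=(66*31+75)%997=127 h(43,61)=(43*31+61)%997=397 h(49,69)=(49*31+69)%997=591 h(11,11)=(11*31+11)%997=352 -> [153, 609, 127, 397, 591, 352]
L2: h(153,609)=(153*31+609)%997=367 h(127,397)=(127*31+397)%997=346 h(591,352)=(591*31+352)%997=727 -> [367, 346, 727]
L3: h(367,346)=(367*31+346)%997=756 h(727,727)=(727*31+727)%997=333 -> [756, 333]
L4: h(756,333)=(756*31+333)%997=838 -> [838]

Answer: 838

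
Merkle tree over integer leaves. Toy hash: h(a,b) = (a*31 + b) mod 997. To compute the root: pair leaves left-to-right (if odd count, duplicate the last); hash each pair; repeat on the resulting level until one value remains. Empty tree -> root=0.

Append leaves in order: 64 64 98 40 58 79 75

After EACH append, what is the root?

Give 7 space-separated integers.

Answer: 64 54 822 764 325 0 523

Derivation:
After append 64 (leaves=[64]):
  L0: [64]
  root=64
After append 64 (leaves=[64, 64]):
  L0: [64, 64]
  L1: h(64,64)=(64*31+64)%997=54 -> [54]
  root=54
After append 98 (leaves=[64, 64, 98]):
  L0: [64, 64, 98]
  L1: h(64,64)=(64*31+64)%997=54 h(98,98)=(98*31+98)%997=145 -> [54, 145]
  L2: h(54,145)=(54*31+145)%997=822 -> [822]
  root=822
After append 40 (leaves=[64, 64, 98, 40]):
  L0: [64, 64, 98, 40]
  L1: h(64,64)=(64*31+64)%997=54 h(98,40)=(98*31+40)%997=87 -> [54, 87]
  L2: h(54,87)=(54*31+87)%997=764 -> [764]
  root=764
After append 58 (leaves=[64, 64, 98, 40, 58]):
  L0: [64, 64, 98, 40, 58]
  L1: h(64,64)=(64*31+64)%997=54 h(98,40)=(98*31+40)%997=87 h(58,58)=(58*31+58)%997=859 -> [54, 87, 859]
  L2: h(54,87)=(54*31+87)%997=764 h(859,859)=(859*31+859)%997=569 -> [764, 569]
  L3: h(764,569)=(764*31+569)%997=325 -> [325]
  root=325
After append 79 (leaves=[64, 64, 98, 40, 58, 79]):
  L0: [64, 64, 98, 40, 58, 79]
  L1: h(64,64)=(64*31+64)%997=54 h(98,40)=(98*31+40)%997=87 h(58,79)=(58*31+79)%997=880 -> [54, 87, 880]
  L2: h(54,87)=(54*31+87)%997=764 h(880,880)=(880*31+880)%997=244 -> [764, 244]
  L3: h(764,244)=(764*31+244)%997=0 -> [0]
  root=0
After append 75 (leaves=[64, 64, 98, 40, 58, 79, 75]):
  L0: [64, 64, 98, 40, 58, 79, 75]
  L1: h(64,64)=(64*31+64)%997=54 h(98,40)=(98*31+40)%997=87 h(58,79)=(58*31+79)%997=880 h(75,75)=(75*31+75)%997=406 -> [54, 87, 880, 406]
  L2: h(54,87)=(54*31+87)%997=764 h(880,406)=(880*31+406)%997=767 -> [764, 767]
  L3: h(764,767)=(764*31+767)%997=523 -> [523]
  root=523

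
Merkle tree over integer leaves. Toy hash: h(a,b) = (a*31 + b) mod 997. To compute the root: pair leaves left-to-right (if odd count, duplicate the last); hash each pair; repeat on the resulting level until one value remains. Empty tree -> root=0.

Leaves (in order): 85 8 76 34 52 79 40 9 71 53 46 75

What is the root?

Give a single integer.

L0: [85, 8, 76, 34, 52, 79, 40, 9, 71, 53, 46, 75]
L1: h(85,8)=(85*31+8)%997=649 h(76,34)=(76*31+34)%997=396 h(52,79)=(52*31+79)%997=694 h(40,9)=(40*31+9)%997=252 h(71,53)=(71*31+53)%997=260 h(46,75)=(46*31+75)%997=504 -> [649, 396, 694, 252, 260, 504]
L2: h(649,396)=(649*31+396)%997=575 h(694,252)=(694*31+252)%997=829 h(260,504)=(260*31+504)%997=588 -> [575, 829, 588]
L3: h(575,829)=(575*31+829)%997=708 h(588,588)=(588*31+588)%997=870 -> [708, 870]
L4: h(708,870)=(708*31+870)%997=884 -> [884]

Answer: 884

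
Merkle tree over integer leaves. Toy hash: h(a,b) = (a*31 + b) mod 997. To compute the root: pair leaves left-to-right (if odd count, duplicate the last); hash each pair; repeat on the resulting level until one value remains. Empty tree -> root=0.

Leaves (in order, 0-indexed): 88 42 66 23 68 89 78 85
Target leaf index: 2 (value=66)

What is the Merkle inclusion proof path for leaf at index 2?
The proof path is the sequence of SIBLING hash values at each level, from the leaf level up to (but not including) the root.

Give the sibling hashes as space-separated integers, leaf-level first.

L0 (leaves): [88, 42, 66, 23, 68, 89, 78, 85], target index=2
L1: h(88,42)=(88*31+42)%997=776 [pair 0] h(66,23)=(66*31+23)%997=75 [pair 1] h(68,89)=(68*31+89)%997=203 [pair 2] h(78,85)=(78*31+85)%997=509 [pair 3] -> [776, 75, 203, 509]
  Sibling for proof at L0: 23
L2: h(776,75)=(776*31+75)%997=203 [pair 0] h(203,509)=(203*31+509)%997=820 [pair 1] -> [203, 820]
  Sibling for proof at L1: 776
L3: h(203,820)=(203*31+820)%997=134 [pair 0] -> [134]
  Sibling for proof at L2: 820
Root: 134
Proof path (sibling hashes from leaf to root): [23, 776, 820]

Answer: 23 776 820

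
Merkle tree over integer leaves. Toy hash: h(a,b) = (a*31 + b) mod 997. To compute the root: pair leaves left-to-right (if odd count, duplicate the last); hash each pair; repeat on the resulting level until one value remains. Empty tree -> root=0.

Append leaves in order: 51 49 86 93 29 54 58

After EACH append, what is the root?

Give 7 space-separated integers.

Answer: 51 633 441 448 713 516 422

Derivation:
After append 51 (leaves=[51]):
  L0: [51]
  root=51
After append 49 (leaves=[51, 49]):
  L0: [51, 49]
  L1: h(51,49)=(51*31+49)%997=633 -> [633]
  root=633
After append 86 (leaves=[51, 49, 86]):
  L0: [51, 49, 86]
  L1: h(51,49)=(51*31+49)%997=633 h(86,86)=(86*31+86)%997=758 -> [633, 758]
  L2: h(633,758)=(633*31+758)%997=441 -> [441]
  root=441
After append 93 (leaves=[51, 49, 86, 93]):
  L0: [51, 49, 86, 93]
  L1: h(51,49)=(51*31+49)%997=633 h(86,93)=(86*31+93)%997=765 -> [633, 765]
  L2: h(633,765)=(633*31+765)%997=448 -> [448]
  root=448
After append 29 (leaves=[51, 49, 86, 93, 29]):
  L0: [51, 49, 86, 93, 29]
  L1: h(51,49)=(51*31+49)%997=633 h(86,93)=(86*31+93)%997=765 h(29,29)=(29*31+29)%997=928 -> [633, 765, 928]
  L2: h(633,765)=(633*31+765)%997=448 h(928,928)=(928*31+928)%997=783 -> [448, 783]
  L3: h(448,783)=(448*31+783)%997=713 -> [713]
  root=713
After append 54 (leaves=[51, 49, 86, 93, 29, 54]):
  L0: [51, 49, 86, 93, 29, 54]
  L1: h(51,49)=(51*31+49)%997=633 h(86,93)=(86*31+93)%997=765 h(29,54)=(29*31+54)%997=953 -> [633, 765, 953]
  L2: h(633,765)=(633*31+765)%997=448 h(953,953)=(953*31+953)%997=586 -> [448, 586]
  L3: h(448,586)=(448*31+586)%997=516 -> [516]
  root=516
After append 58 (leaves=[51, 49, 86, 93, 29, 54, 58]):
  L0: [51, 49, 86, 93, 29, 54, 58]
  L1: h(51,49)=(51*31+49)%997=633 h(86,93)=(86*31+93)%997=765 h(29,54)=(29*31+54)%997=953 h(58,58)=(58*31+58)%997=859 -> [633, 765, 953, 859]
  L2: h(633,765)=(633*31+765)%997=448 h(953,859)=(953*31+859)%997=492 -> [448, 492]
  L3: h(448,492)=(448*31+492)%997=422 -> [422]
  root=422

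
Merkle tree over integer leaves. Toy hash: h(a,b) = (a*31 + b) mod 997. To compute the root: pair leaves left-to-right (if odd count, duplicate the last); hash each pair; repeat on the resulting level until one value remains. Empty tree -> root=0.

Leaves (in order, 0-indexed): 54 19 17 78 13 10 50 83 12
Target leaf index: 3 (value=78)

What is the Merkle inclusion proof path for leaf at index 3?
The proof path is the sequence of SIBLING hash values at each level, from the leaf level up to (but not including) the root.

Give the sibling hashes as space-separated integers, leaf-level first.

Answer: 17 696 478 398

Derivation:
L0 (leaves): [54, 19, 17, 78, 13, 10, 50, 83, 12], target index=3
L1: h(54,19)=(54*31+19)%997=696 [pair 0] h(17,78)=(17*31+78)%997=605 [pair 1] h(13,10)=(13*31+10)%997=413 [pair 2] h(50,83)=(50*31+83)%997=636 [pair 3] h(12,12)=(12*31+12)%997=384 [pair 4] -> [696, 605, 413, 636, 384]
  Sibling for proof at L0: 17
L2: h(696,605)=(696*31+605)%997=247 [pair 0] h(413,636)=(413*31+636)%997=478 [pair 1] h(384,384)=(384*31+384)%997=324 [pair 2] -> [247, 478, 324]
  Sibling for proof at L1: 696
L3: h(247,478)=(247*31+478)%997=159 [pair 0] h(324,324)=(324*31+324)%997=398 [pair 1] -> [159, 398]
  Sibling for proof at L2: 478
L4: h(159,398)=(159*31+398)%997=342 [pair 0] -> [342]
  Sibling for proof at L3: 398
Root: 342
Proof path (sibling hashes from leaf to root): [17, 696, 478, 398]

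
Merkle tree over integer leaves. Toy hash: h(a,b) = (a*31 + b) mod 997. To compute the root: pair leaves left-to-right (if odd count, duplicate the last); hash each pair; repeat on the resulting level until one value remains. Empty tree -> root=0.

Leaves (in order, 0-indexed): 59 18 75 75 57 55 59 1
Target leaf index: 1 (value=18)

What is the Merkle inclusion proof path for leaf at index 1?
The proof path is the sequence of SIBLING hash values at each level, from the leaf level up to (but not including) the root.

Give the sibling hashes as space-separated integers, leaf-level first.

Answer: 59 406 486

Derivation:
L0 (leaves): [59, 18, 75, 75, 57, 55, 59, 1], target index=1
L1: h(59,18)=(59*31+18)%997=850 [pair 0] h(75,75)=(75*31+75)%997=406 [pair 1] h(57,55)=(57*31+55)%997=825 [pair 2] h(59,1)=(59*31+1)%997=833 [pair 3] -> [850, 406, 825, 833]
  Sibling for proof at L0: 59
L2: h(850,406)=(850*31+406)%997=834 [pair 0] h(825,833)=(825*31+833)%997=486 [pair 1] -> [834, 486]
  Sibling for proof at L1: 406
L3: h(834,486)=(834*31+486)%997=418 [pair 0] -> [418]
  Sibling for proof at L2: 486
Root: 418
Proof path (sibling hashes from leaf to root): [59, 406, 486]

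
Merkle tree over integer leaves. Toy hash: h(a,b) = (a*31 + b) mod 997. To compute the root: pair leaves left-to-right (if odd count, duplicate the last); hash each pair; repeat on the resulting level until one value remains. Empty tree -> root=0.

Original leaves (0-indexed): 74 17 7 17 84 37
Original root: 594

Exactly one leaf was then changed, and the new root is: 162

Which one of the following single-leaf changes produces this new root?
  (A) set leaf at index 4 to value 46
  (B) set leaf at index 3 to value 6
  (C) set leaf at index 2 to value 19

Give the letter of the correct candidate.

Original leaves: [74, 17, 7, 17, 84, 37]
Target new root: 162
Try each candidate change and compute the resulting root:
Candidate A: set leaf[4] = 46 -> leaves = [74, 17, 7, 17, 46, 37]
  L0: [74, 17, 7, 17, 46, 37]
  L1: h(74,17)=(74*31+17)%997=317 h(7,17)=(7*31+17)%997=234 h(46,37)=(46*31+37)%997=466 -> [317, 234, 466]
  L2: h(317,234)=(317*31+234)%997=91 h(466,466)=(466*31+466)%997=954 -> [91, 954]
  L3: h(91,954)=(91*31+954)%997=784 -> [784]
  root = 784 != target 162
Candidate B: set leaf[3] = 6 -> leaves = [74, 17, 7, 6, 84, 37]
  L0: [74, 17, 7, 6, 84, 37]
  L1: h(74,17)=(74*31+17)%997=317 h(7,6)=(7*31+6)%997=223 h(84,37)=(84*31+37)%997=647 -> [317, 223, 647]
  L2: h(317,223)=(317*31+223)%997=80 h(647,647)=(647*31+647)%997=764 -> [80, 764]
  L3: h(80,764)=(80*31+764)%997=253 -> [253]
  root = 253 != target 162
Candidate C: set leaf[2] = 19 -> leaves = [74, 17, 19, 17, 84, 37]
  L0: [74, 17, 19, 17, 84, 37]
  L1: h(74,17)=(74*31+17)%997=317 h(19,17)=(19*31+17)%997=606 h(84,37)=(84*31+37)%997=647 -> [317, 606, 647]
  L2: h(317,606)=(317*31+606)%997=463 h(647,647)=(647*31+647)%997=764 -> [463, 764]
  L3: h(463,764)=(463*31+764)%997=162 -> [162]
  root = 162 == target 162  ** MATCH **
Candidate C produces the target root.

Answer: C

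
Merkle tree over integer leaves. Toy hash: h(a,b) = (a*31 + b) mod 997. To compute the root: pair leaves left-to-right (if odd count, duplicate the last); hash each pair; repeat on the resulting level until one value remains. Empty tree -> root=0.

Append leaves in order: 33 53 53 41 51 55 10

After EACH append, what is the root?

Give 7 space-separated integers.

After append 33 (leaves=[33]):
  L0: [33]
  root=33
After append 53 (leaves=[33, 53]):
  L0: [33, 53]
  L1: h(33,53)=(33*31+53)%997=79 -> [79]
  root=79
After append 53 (leaves=[33, 53, 53]):
  L0: [33, 53, 53]
  L1: h(33,53)=(33*31+53)%997=79 h(53,53)=(53*31+53)%997=699 -> [79, 699]
  L2: h(79,699)=(79*31+699)%997=157 -> [157]
  root=157
After append 41 (leaves=[33, 53, 53, 41]):
  L0: [33, 53, 53, 41]
  L1: h(33,53)=(33*31+53)%997=79 h(53,41)=(53*31+41)%997=687 -> [79, 687]
  L2: h(79,687)=(79*31+687)%997=145 -> [145]
  root=145
After append 51 (leaves=[33, 53, 53, 41, 51]):
  L0: [33, 53, 53, 41, 51]
  L1: h(33,53)=(33*31+53)%997=79 h(53,41)=(53*31+41)%997=687 h(51,51)=(51*31+51)%997=635 -> [79, 687, 635]
  L2: h(79,687)=(79*31+687)%997=145 h(635,635)=(635*31+635)%997=380 -> [145, 380]
  L3: h(145,380)=(145*31+380)%997=887 -> [887]
  root=887
After append 55 (leaves=[33, 53, 53, 41, 51, 55]):
  L0: [33, 53, 53, 41, 51, 55]
  L1: h(33,53)=(33*31+53)%997=79 h(53,41)=(53*31+41)%997=687 h(51,55)=(51*31+55)%997=639 -> [79, 687, 639]
  L2: h(79,687)=(79*31+687)%997=145 h(639,639)=(639*31+639)%997=508 -> [145, 508]
  L3: h(145,508)=(145*31+508)%997=18 -> [18]
  root=18
After append 10 (leaves=[33, 53, 53, 41, 51, 55, 10]):
  L0: [33, 53, 53, 41, 51, 55, 10]
  L1: h(33,53)=(33*31+53)%997=79 h(53,41)=(53*31+41)%997=687 h(51,55)=(51*31+55)%997=639 h(10,10)=(10*31+10)%997=320 -> [79, 687, 639, 320]
  L2: h(79,687)=(79*31+687)%997=145 h(639,320)=(639*31+320)%997=189 -> [145, 189]
  L3: h(145,189)=(145*31+189)%997=696 -> [696]
  root=696

Answer: 33 79 157 145 887 18 696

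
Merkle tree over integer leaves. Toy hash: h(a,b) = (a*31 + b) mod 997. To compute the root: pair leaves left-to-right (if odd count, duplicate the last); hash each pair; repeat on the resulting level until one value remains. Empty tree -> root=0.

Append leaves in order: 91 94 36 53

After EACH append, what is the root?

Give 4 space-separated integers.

After append 91 (leaves=[91]):
  L0: [91]
  root=91
After append 94 (leaves=[91, 94]):
  L0: [91, 94]
  L1: h(91,94)=(91*31+94)%997=921 -> [921]
  root=921
After append 36 (leaves=[91, 94, 36]):
  L0: [91, 94, 36]
  L1: h(91,94)=(91*31+94)%997=921 h(36,36)=(36*31+36)%997=155 -> [921, 155]
  L2: h(921,155)=(921*31+155)%997=790 -> [790]
  root=790
After append 53 (leaves=[91, 94, 36, 53]):
  L0: [91, 94, 36, 53]
  L1: h(91,94)=(91*31+94)%997=921 h(36,53)=(36*31+53)%997=172 -> [921, 172]
  L2: h(921,172)=(921*31+172)%997=807 -> [807]
  root=807

Answer: 91 921 790 807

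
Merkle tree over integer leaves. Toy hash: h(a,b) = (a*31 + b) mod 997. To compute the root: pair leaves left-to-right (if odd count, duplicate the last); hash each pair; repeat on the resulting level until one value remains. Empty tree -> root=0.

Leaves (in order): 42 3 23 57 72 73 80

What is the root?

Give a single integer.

L0: [42, 3, 23, 57, 72, 73, 80]
L1: h(42,3)=(42*31+3)%997=308 h(23,57)=(23*31+57)%997=770 h(72,73)=(72*31+73)%997=311 h(80,80)=(80*31+80)%997=566 -> [308, 770, 311, 566]
L2: h(308,770)=(308*31+770)%997=348 h(311,566)=(311*31+566)%997=237 -> [348, 237]
L3: h(348,237)=(348*31+237)%997=58 -> [58]

Answer: 58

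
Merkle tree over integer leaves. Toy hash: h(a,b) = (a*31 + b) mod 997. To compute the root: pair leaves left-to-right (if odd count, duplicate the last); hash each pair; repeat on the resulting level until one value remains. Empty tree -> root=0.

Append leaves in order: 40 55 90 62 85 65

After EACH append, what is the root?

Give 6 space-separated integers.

Answer: 40 298 154 126 219 576

Derivation:
After append 40 (leaves=[40]):
  L0: [40]
  root=40
After append 55 (leaves=[40, 55]):
  L0: [40, 55]
  L1: h(40,55)=(40*31+55)%997=298 -> [298]
  root=298
After append 90 (leaves=[40, 55, 90]):
  L0: [40, 55, 90]
  L1: h(40,55)=(40*31+55)%997=298 h(90,90)=(90*31+90)%997=886 -> [298, 886]
  L2: h(298,886)=(298*31+886)%997=154 -> [154]
  root=154
After append 62 (leaves=[40, 55, 90, 62]):
  L0: [40, 55, 90, 62]
  L1: h(40,55)=(40*31+55)%997=298 h(90,62)=(90*31+62)%997=858 -> [298, 858]
  L2: h(298,858)=(298*31+858)%997=126 -> [126]
  root=126
After append 85 (leaves=[40, 55, 90, 62, 85]):
  L0: [40, 55, 90, 62, 85]
  L1: h(40,55)=(40*31+55)%997=298 h(90,62)=(90*31+62)%997=858 h(85,85)=(85*31+85)%997=726 -> [298, 858, 726]
  L2: h(298,858)=(298*31+858)%997=126 h(726,726)=(726*31+726)%997=301 -> [126, 301]
  L3: h(126,301)=(126*31+301)%997=219 -> [219]
  root=219
After append 65 (leaves=[40, 55, 90, 62, 85, 65]):
  L0: [40, 55, 90, 62, 85, 65]
  L1: h(40,55)=(40*31+55)%997=298 h(90,62)=(90*31+62)%997=858 h(85,65)=(85*31+65)%997=706 -> [298, 858, 706]
  L2: h(298,858)=(298*31+858)%997=126 h(706,706)=(706*31+706)%997=658 -> [126, 658]
  L3: h(126,658)=(126*31+658)%997=576 -> [576]
  root=576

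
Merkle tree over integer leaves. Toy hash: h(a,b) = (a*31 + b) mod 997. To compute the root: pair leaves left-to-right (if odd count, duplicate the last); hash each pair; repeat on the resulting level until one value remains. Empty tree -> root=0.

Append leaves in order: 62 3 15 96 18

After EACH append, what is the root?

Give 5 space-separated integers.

After append 62 (leaves=[62]):
  L0: [62]
  root=62
After append 3 (leaves=[62, 3]):
  L0: [62, 3]
  L1: h(62,3)=(62*31+3)%997=928 -> [928]
  root=928
After append 15 (leaves=[62, 3, 15]):
  L0: [62, 3, 15]
  L1: h(62,3)=(62*31+3)%997=928 h(15,15)=(15*31+15)%997=480 -> [928, 480]
  L2: h(928,480)=(928*31+480)%997=335 -> [335]
  root=335
After append 96 (leaves=[62, 3, 15, 96]):
  L0: [62, 3, 15, 96]
  L1: h(62,3)=(62*31+3)%997=928 h(15,96)=(15*31+96)%997=561 -> [928, 561]
  L2: h(928,561)=(928*31+561)%997=416 -> [416]
  root=416
After append 18 (leaves=[62, 3, 15, 96, 18]):
  L0: [62, 3, 15, 96, 18]
  L1: h(62,3)=(62*31+3)%997=928 h(15,96)=(15*31+96)%997=561 h(18,18)=(18*31+18)%997=576 -> [928, 561, 576]
  L2: h(928,561)=(928*31+561)%997=416 h(576,576)=(576*31+576)%997=486 -> [416, 486]
  L3: h(416,486)=(416*31+486)%997=421 -> [421]
  root=421

Answer: 62 928 335 416 421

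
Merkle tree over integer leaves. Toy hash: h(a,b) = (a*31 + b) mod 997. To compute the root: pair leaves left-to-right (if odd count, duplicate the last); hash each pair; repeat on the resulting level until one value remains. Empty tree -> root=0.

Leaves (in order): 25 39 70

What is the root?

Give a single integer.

Answer: 555

Derivation:
L0: [25, 39, 70]
L1: h(25,39)=(25*31+39)%997=814 h(70,70)=(70*31+70)%997=246 -> [814, 246]
L2: h(814,246)=(814*31+246)%997=555 -> [555]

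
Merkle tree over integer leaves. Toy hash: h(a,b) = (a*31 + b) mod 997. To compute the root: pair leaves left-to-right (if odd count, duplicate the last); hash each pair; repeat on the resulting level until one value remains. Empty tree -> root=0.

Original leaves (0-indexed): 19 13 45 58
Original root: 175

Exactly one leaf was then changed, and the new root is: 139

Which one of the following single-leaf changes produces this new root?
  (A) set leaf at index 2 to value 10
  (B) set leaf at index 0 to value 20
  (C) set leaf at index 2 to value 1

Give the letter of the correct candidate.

Answer: B

Derivation:
Original leaves: [19, 13, 45, 58]
Target new root: 139
Try each candidate change and compute the resulting root:
Candidate A: set leaf[2] = 10 -> leaves = [19, 13, 10, 58]
  L0: [19, 13, 10, 58]
  L1: h(19,13)=(19*31+13)%997=602 h(10,58)=(10*31+58)%997=368 -> [602, 368]
  L2: h(602,368)=(602*31+368)%997=87 -> [87]
  root = 87 != target 139
Candidate B: set leaf[0] = 20 -> leaves = [20, 13, 45, 58]
  L0: [20, 13, 45, 58]
  L1: h(20,13)=(20*31+13)%997=633 h(45,58)=(45*31+58)%997=456 -> [633, 456]
  L2: h(633,456)=(633*31+456)%997=139 -> [139]
  root = 139 == target 139  ** MATCH **
Candidate C: set leaf[2] = 1 -> leaves = [19, 13, 1, 58]
  L0: [19, 13, 1, 58]
  L1: h(19,13)=(19*31+13)%997=602 h(1,58)=(1*31+58)%997=89 -> [602, 89]
  L2: h(602,89)=(602*31+89)%997=805 -> [805]
  root = 805 != target 139
Candidate B produces the target root.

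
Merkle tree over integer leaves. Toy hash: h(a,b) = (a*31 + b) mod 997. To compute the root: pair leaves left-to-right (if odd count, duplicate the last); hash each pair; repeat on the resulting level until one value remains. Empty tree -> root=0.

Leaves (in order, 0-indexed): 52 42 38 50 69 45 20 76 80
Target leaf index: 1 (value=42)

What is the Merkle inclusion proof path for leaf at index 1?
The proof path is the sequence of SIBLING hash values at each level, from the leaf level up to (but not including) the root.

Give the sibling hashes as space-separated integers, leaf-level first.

Answer: 52 231 604 327

Derivation:
L0 (leaves): [52, 42, 38, 50, 69, 45, 20, 76, 80], target index=1
L1: h(52,42)=(52*31+42)%997=657 [pair 0] h(38,50)=(38*31+50)%997=231 [pair 1] h(69,45)=(69*31+45)%997=190 [pair 2] h(20,76)=(20*31+76)%997=696 [pair 3] h(80,80)=(80*31+80)%997=566 [pair 4] -> [657, 231, 190, 696, 566]
  Sibling for proof at L0: 52
L2: h(657,231)=(657*31+231)%997=658 [pair 0] h(190,696)=(190*31+696)%997=604 [pair 1] h(566,566)=(566*31+566)%997=166 [pair 2] -> [658, 604, 166]
  Sibling for proof at L1: 231
L3: h(658,604)=(658*31+604)%997=65 [pair 0] h(166,166)=(166*31+166)%997=327 [pair 1] -> [65, 327]
  Sibling for proof at L2: 604
L4: h(65,327)=(65*31+327)%997=348 [pair 0] -> [348]
  Sibling for proof at L3: 327
Root: 348
Proof path (sibling hashes from leaf to root): [52, 231, 604, 327]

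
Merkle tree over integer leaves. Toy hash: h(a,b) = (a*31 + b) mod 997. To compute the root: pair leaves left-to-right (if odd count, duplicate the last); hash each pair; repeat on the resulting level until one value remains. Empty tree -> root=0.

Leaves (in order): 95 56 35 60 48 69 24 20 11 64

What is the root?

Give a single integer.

Answer: 962

Derivation:
L0: [95, 56, 35, 60, 48, 69, 24, 20, 11, 64]
L1: h(95,56)=(95*31+56)%997=10 h(35,60)=(35*31+60)%997=148 h(48,69)=(48*31+69)%997=560 h(24,20)=(24*31+20)%997=764 h(11,64)=(11*31+64)%997=405 -> [10, 148, 560, 764, 405]
L2: h(10,148)=(10*31+148)%997=458 h(560,764)=(560*31+764)%997=178 h(405,405)=(405*31+405)%997=996 -> [458, 178, 996]
L3: h(458,178)=(458*31+178)%997=418 h(996,996)=(996*31+996)%997=965 -> [418, 965]
L4: h(418,965)=(418*31+965)%997=962 -> [962]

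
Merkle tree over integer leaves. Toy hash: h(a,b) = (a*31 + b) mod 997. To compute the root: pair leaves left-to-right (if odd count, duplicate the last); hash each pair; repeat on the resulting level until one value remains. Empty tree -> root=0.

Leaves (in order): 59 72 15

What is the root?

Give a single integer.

L0: [59, 72, 15]
L1: h(59,72)=(59*31+72)%997=904 h(15,15)=(15*31+15)%997=480 -> [904, 480]
L2: h(904,480)=(904*31+480)%997=588 -> [588]

Answer: 588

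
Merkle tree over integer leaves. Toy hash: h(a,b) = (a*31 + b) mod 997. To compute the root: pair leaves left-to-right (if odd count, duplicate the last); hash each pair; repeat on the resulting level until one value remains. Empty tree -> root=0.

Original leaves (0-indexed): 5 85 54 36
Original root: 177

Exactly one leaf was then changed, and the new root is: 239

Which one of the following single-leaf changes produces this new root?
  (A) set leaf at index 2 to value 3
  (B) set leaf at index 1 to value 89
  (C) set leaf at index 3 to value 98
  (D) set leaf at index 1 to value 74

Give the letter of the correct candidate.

Original leaves: [5, 85, 54, 36]
Target new root: 239
Try each candidate change and compute the resulting root:
Candidate A: set leaf[2] = 3 -> leaves = [5, 85, 3, 36]
  L0: [5, 85, 3, 36]
  L1: h(5,85)=(5*31+85)%997=240 h(3,36)=(3*31+36)%997=129 -> [240, 129]
  L2: h(240,129)=(240*31+129)%997=590 -> [590]
  root = 590 != target 239
Candidate B: set leaf[1] = 89 -> leaves = [5, 89, 54, 36]
  L0: [5, 89, 54, 36]
  L1: h(5,89)=(5*31+89)%997=244 h(54,36)=(54*31+36)%997=713 -> [244, 713]
  L2: h(244,713)=(244*31+713)%997=301 -> [301]
  root = 301 != target 239
Candidate C: set leaf[3] = 98 -> leaves = [5, 85, 54, 98]
  L0: [5, 85, 54, 98]
  L1: h(5,85)=(5*31+85)%997=240 h(54,98)=(54*31+98)%997=775 -> [240, 775]
  L2: h(240,775)=(240*31+775)%997=239 -> [239]
  root = 239 == target 239  ** MATCH **
Candidate D: set leaf[1] = 74 -> leaves = [5, 74, 54, 36]
  L0: [5, 74, 54, 36]
  L1: h(5,74)=(5*31+74)%997=229 h(54,36)=(54*31+36)%997=713 -> [229, 713]
  L2: h(229,713)=(229*31+713)%997=833 -> [833]
  root = 833 != target 239
Candidate C produces the target root.

Answer: C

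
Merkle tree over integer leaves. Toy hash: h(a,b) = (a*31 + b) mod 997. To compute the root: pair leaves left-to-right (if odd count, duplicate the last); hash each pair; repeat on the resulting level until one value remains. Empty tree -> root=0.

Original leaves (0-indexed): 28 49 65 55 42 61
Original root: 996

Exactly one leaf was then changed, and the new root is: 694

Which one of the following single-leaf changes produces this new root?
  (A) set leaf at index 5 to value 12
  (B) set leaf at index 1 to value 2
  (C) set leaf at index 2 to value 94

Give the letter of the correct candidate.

Answer: B

Derivation:
Original leaves: [28, 49, 65, 55, 42, 61]
Target new root: 694
Try each candidate change and compute the resulting root:
Candidate A: set leaf[5] = 12 -> leaves = [28, 49, 65, 55, 42, 12]
  L0: [28, 49, 65, 55, 42, 12]
  L1: h(28,49)=(28*31+49)%997=917 h(65,55)=(65*31+55)%997=76 h(42,12)=(42*31+12)%997=317 -> [917, 76, 317]
  L2: h(917,76)=(917*31+76)%997=587 h(317,317)=(317*31+317)%997=174 -> [587, 174]
  L3: h(587,174)=(587*31+174)%997=425 -> [425]
  root = 425 != target 694
Candidate B: set leaf[1] = 2 -> leaves = [28, 2, 65, 55, 42, 61]
  L0: [28, 2, 65, 55, 42, 61]
  L1: h(28,2)=(28*31+2)%997=870 h(65,55)=(65*31+55)%997=76 h(42,61)=(42*31+61)%997=366 -> [870, 76, 366]
  L2: h(870,76)=(870*31+76)%997=127 h(366,366)=(366*31+366)%997=745 -> [127, 745]
  L3: h(127,745)=(127*31+745)%997=694 -> [694]
  root = 694 == target 694  ** MATCH **
Candidate C: set leaf[2] = 94 -> leaves = [28, 49, 94, 55, 42, 61]
  L0: [28, 49, 94, 55, 42, 61]
  L1: h(28,49)=(28*31+49)%997=917 h(94,55)=(94*31+55)%997=975 h(42,61)=(42*31+61)%997=366 -> [917, 975, 366]
  L2: h(917,975)=(917*31+975)%997=489 h(366,366)=(366*31+366)%997=745 -> [489, 745]
  L3: h(489,745)=(489*31+745)%997=949 -> [949]
  root = 949 != target 694
Candidate B produces the target root.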